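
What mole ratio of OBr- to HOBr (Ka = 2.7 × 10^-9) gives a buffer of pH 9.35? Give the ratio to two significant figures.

ratio = 6.0

pKa = -log(2.7 × 10^-9) = 8.569
pH = pKa + log(r) ⇒ log(r) = 9.35 − 8.569 = +0.781
r = [OBr-]/[HOBr] = 10^(+0.781) = 6.04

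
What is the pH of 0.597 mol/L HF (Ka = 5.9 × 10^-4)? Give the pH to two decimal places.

HF ⇌ F- + H+
From the ICE table, Ka = x²/(0.597 − x) = 5.9 × 10^-4.
Neglecting x in the denominator: x = √(5.9 × 10^-4 × 0.597) = 1.88 × 10^-2 M
Check: 3.1% ionized — well under 5%, approximation valid.
pH = −log[H+] = −log(1.88 × 10^-2) = 1.73

pH = 1.73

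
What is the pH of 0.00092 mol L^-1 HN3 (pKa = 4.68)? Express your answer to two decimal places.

pH = 3.89

HN3 ⇌ N3- + H+
Ka = 10^(−4.68) = 2.09 × 10^-5
From the ICE table, Ka = [H+]²/(0.00092 − [H+]) = 2.09 × 10^-5.
Here C₀/Ka ≈ 44, so the small-[H+] approximation fails. Use the quadratic:
[H+] = (−Ka + √(Ka² + 4·Ka·C₀))/2 = 1.29 × 10^-4 M
pH = −log(1.29 × 10^-4) = 3.89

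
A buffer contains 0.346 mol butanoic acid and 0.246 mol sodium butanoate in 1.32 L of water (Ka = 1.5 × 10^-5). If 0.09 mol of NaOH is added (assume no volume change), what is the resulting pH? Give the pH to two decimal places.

OH- converts CH3(CH2)2COOH to CH3(CH2)2COO-: CH3(CH2)2COOH → 0.256 mol, CH3(CH2)2COO- → 0.336 mol.
pKa = −log(1.5 × 10^-5) = 4.824
pH = pKa + log([A⁻]/[HA]) = 4.824 + log(0.336/0.256) = 4.824 +0.118

pH = 4.94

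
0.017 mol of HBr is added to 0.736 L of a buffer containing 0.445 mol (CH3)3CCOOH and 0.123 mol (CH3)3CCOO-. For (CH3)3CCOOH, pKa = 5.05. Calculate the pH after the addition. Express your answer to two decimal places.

After neutralization: n((CH3)3CCOOH) = 0.462 mol, n((CH3)3CCOO-) = 0.106 mol.
Henderson–Hasselbalch with mole ratio 0.106/0.462: pH = 5.05 + (-0.639)

pH = 4.41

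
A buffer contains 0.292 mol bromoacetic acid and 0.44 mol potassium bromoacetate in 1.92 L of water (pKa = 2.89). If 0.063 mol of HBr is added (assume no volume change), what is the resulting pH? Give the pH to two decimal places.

pH = 2.92

Added H+ converts BrCH2COO- to BrCH2COOH: BrCH2COOH → 0.355 mol, BrCH2COO- → 0.377 mol.
pH = pKa + log(n_BrCH2COO-/n_BrCH2COOH) = 2.89 + log(0.377/0.355) = 2.89 + (+0.026)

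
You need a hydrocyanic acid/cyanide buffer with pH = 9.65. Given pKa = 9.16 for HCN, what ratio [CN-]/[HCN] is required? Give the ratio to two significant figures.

pH = pKa + log(r) ⇒ log(r) = 9.65 − 9.16 = +0.49
r = [CN-]/[HCN] = 10^(+0.49) = 3.09

ratio = 3.1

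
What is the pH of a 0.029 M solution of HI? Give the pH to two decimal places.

HI is a strong acid and dissociates completely, so [H+] = 0.029 M.
pH = -log(0.029) = 1.54

pH = 1.54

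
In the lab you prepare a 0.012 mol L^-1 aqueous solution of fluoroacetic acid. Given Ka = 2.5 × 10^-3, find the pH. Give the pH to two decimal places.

pH = 2.36

FCH2COOH ⇌ FCH2COO- + H+
From the ICE table, Ka = [H+]²/(0.012 − [H+]) = 2.5 × 10^-3.
Here C₀/Ka ≈ 4.8, so the small-[H+] approximation fails. Use the quadratic:
[H+] = (−Ka + √(Ka² + 4·Ka·C₀))/2 = 4.37 × 10^-3 M
pH = −log(4.37 × 10^-3) = 2.36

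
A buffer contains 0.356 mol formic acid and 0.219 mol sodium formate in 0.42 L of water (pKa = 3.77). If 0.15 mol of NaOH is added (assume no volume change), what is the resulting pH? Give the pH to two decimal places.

pH = 4.02

OH- converts HCOOH to HCOO-: HCOOH → 0.206 mol, HCOO- → 0.369 mol.
pH = pKa + log([A⁻]/[HA]) = 3.77 + log(0.369/0.206) = 3.77 +0.253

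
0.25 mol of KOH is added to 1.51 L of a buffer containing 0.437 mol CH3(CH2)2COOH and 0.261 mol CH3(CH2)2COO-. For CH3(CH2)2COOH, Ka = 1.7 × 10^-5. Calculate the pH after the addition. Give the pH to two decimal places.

OH- converts CH3(CH2)2COOH to CH3(CH2)2COO-: CH3(CH2)2COOH → 0.187 mol, CH3(CH2)2COO- → 0.511 mol.
pKa = −log(1.7 × 10^-5) = 4.770
pH = pKa + log(n_CH3(CH2)2COO-/n_CH3(CH2)2COOH) = 4.770 + log(0.511/0.187) = 4.770 + (+0.437)

pH = 5.21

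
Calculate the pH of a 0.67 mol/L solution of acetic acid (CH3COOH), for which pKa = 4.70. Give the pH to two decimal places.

CH3COOH ⇌ CH3COO- + H+
Ka = 10^(−4.70) = 2.00 × 10^-5
From the ICE table, Ka = [H+]²/(0.67 − [H+]) = 2.00 × 10^-5.
Neglecting [H+] in the denominator: [H+] = √(2.00 × 10^-5 × 0.67) = 3.66 × 10^-3 M
pH = −log[H+] = −log(3.66 × 10^-3) = 2.44

pH = 2.44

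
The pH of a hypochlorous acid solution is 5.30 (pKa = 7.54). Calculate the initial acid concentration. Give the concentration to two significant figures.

C₀ = 8.8 × 10^-4 M

[H+] = 10^(-5.30) = 5.01 × 10^-6 M = x
Ka = 10^(−7.54) = 2.88 × 10^-8
Ka = x²/(C₀ − x) ⇒ C₀ = x + x²/Ka
C₀ = 5.01 × 10^-6 + (5.01 × 10^-6)²/(2.88 × 10^-8) = 8.77 × 10^-4 M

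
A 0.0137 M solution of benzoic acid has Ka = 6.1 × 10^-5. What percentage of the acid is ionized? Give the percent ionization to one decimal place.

6.5%

C6H5COOH ⇌ C6H5COO- + H+; let x = [H+] at equilibrium.
Solve x² + 6.1e-05x − 8.36e-07 = 0 → x = 8.84 × 10^-4 M
% ionization = x/C₀ × 100% = 8.84 × 10^-4/0.0137 × 100% = 6.5%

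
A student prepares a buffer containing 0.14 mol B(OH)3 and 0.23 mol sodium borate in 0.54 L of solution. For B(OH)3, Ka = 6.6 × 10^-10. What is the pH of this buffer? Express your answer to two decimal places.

pKa = −log(6.6 × 10^-10) = 9.180
Using pH = pKa + log([base]/[acid]) with [base]/[acid] = 0.23/0.14:
pH = 9.180 + (+0.216) = 9.40

pH = 9.40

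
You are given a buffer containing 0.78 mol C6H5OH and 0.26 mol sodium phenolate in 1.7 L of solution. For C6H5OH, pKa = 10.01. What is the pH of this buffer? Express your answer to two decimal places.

Henderson–Hasselbalch: pH = pKa + log([C6H5O-]/[C6H5OH]) = 10.01 + log(0.26/0.78)
pH = 10.01 + (-0.477) = 9.53

pH = 9.53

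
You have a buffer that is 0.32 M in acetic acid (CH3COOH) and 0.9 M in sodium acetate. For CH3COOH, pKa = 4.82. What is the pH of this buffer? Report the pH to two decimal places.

Henderson–Hasselbalch: pH = pKa + log([CH3COO-]/[CH3COOH]) = 4.82 + log(0.9/0.32)
pH = 4.82 + (+0.449) = 5.27

pH = 5.27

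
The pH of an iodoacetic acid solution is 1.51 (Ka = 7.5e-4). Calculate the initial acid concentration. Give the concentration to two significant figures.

C₀ = 1.3 M

[H+] = 10^(-1.51) = 3.09 × 10^-2 M = x
Ka = x²/(C₀ − x) ⇒ C₀ = x + x²/Ka
C₀ = 3.09 × 10^-2 + (3.09 × 10^-2)²/(7.5 × 10^-4) = 1.30 M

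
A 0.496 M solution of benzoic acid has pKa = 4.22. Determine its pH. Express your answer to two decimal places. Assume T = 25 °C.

pH = 2.26

C6H5COOH ⇌ C6H5COO- + H+
Ka = 10^(−4.22) = 6.03 × 10^-5
From the ICE table, Ka = x²/(0.496 − x) = 6.03 × 10^-5.
Assume x ≪ 0.496: x ≈ √(6.03 × 10^-5 × 0.496) = 5.47 × 10^-3 M
(x/C₀ = 1.1% < 5%, so the approximation holds.)
pH = −log[H+] = −log(5.47 × 10^-3) = 2.26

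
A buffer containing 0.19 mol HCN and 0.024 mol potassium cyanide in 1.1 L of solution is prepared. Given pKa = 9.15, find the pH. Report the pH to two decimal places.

pH = 8.25

pH = pKa + log([A⁻]/[HA]) = 9.15 + log(0.024/0.19)
pH = 9.15 + (-0.899) = 8.25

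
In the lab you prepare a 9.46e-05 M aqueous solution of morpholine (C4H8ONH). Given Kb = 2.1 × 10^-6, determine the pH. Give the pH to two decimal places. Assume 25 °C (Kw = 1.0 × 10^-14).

pH = 9.12

C4H8ONH + H2O ⇌ C4H8ONH2+ + OH-
From the ICE table, Kb = x²/(9.46e-05 − x) = 2.1 × 10^-6.
Here C₀/Kb ≈ 45, so the small-x approximation fails. Use the quadratic:
x = [−2.1e-06 + √(2.1e-06² + 7.95e-10)]/2 = 1.31 × 10^-5 M
pOH = 4.88, so pH = 14.00 − pOH = 9.12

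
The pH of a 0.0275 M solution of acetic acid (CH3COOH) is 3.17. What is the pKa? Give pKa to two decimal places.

pKa = 4.77

[H+] = 10^(-3.17) = 6.76 × 10^-4 M
At equilibrium [HA] = 0.0275 − 6.76 × 10^-4 = 2.68 × 10^-2 M
Ka = [H+][A-]/[HA] = (6.76 × 10^-4)² / 2.68 × 10^-2 = 1.71 × 10^-5
pKa = -log(1.71 × 10^-5) = 4.77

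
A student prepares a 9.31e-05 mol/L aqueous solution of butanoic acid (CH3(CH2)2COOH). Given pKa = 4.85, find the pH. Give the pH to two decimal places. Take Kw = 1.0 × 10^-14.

pH = 4.52

CH3(CH2)2COOH ⇌ CH3(CH2)2COO- + H+
Ka = 10^(−4.85) = 1.41 × 10^-5
Ka = x²/(9.31e-05 − x) = 1.41 × 10^-5
x is not negligible relative to C₀; solve x² + 1.41e-05·x − 1.31e-09 = 0.
x = [−1.41e-05 + √(1.41e-05² + 5.25e-09)]/2 = 2.99 × 10^-5 M
pH = −log(2.99 × 10^-5) = 4.52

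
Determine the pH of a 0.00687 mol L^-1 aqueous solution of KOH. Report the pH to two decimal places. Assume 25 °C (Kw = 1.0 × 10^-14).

pH = 11.84

KOH is a strong base; [OH-] = 0.00687 M.
pOH = -log(0.00687) = 2.16
pH = 14.00 - 2.16 = 11.84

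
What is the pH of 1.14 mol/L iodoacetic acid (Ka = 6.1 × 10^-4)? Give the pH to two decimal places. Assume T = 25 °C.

ICH2COOH ⇌ ICH2COO- + H+
Ka = [H+]²/(1.14 − [H+]) = 6.1 × 10^-4
Assume [H+] ≪ 1.14: [H+] ≈ √(6.1 × 10^-4 × 1.14) = 2.64 × 10^-2 M
pH = −log[H+] = −log(2.64 × 10^-2) = 1.58

pH = 1.58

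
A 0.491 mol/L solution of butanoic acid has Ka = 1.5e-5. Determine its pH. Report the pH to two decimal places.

pH = 2.57

CH3(CH2)2COOH ⇌ CH3(CH2)2COO- + H+
Ka = [H+]²/(0.491 − [H+]) = 1.5 × 10^-5
Assume [H+] ≪ 0.491: [H+] ≈ √(1.5 × 10^-5 × 0.491) = 2.71 × 10^-3 M
pH = −log(2.71 × 10^-3) = 2.57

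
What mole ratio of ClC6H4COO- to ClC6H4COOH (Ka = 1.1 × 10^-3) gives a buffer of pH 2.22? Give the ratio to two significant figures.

pKa = -log(1.1 × 10^-3) = 2.959
pH = pKa + log(r) ⇒ log(r) = 2.22 − 2.959 = -0.739
r = [ClC6H4COO-]/[ClC6H4COOH] = 10^(-0.739) = 0.182

ratio = 0.18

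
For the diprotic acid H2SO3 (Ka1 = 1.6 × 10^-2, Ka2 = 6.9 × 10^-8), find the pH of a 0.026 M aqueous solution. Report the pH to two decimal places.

pH = 1.86

Since Ka1 ≫ Ka2, the first ionization dominates [H+].
Ka1 = x²/(0.026 − x) = 1.6 × 10^-2
Solving the quadratic: x = (−Ka1 + √(Ka1² + 4·Ka1·C₀))/2 = 1.39 × 10^-2 M
pH = −log(1.39 × 10^-2) = 1.86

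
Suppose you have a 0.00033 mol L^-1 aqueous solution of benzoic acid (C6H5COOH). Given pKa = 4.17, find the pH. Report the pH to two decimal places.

pH = 3.92

C6H5COOH ⇌ C6H5COO- + H+
Ka = 10^(−4.17) = 6.76 × 10^-5
Ka = x²/(0.00033 − x) = 6.76 × 10^-5
x is not negligible relative to C₀; solve x² + 6.76e-05·x − 2.23e-08 = 0.
x = [−6.76e-05 + √(6.76e-05² + 8.92e-08)]/2 = 1.19 × 10^-4 M
pH = −log(1.19 × 10^-4) = 3.92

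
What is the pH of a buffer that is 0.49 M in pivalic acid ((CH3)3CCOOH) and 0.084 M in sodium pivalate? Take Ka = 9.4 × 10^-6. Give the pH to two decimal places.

pH = 4.26

pKa = −log(9.4 × 10^-6) = 5.027
Using pH = pKa + log([base]/[acid]) with [base]/[acid] = 0.084/0.49:
pH = 5.027 + (-0.766) = 4.26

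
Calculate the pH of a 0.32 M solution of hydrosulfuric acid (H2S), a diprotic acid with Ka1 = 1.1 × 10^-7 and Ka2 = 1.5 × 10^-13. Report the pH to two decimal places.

pH = 3.73

Ka1 ≫ Ka2, so treat the first dissociation as the only significant source of H+.
Ka1 = x²/(0.32 − x) = 1.1 × 10^-7
x ≈ √(1.1 × 10^-7 × 0.32) = 1.88 × 10^-4 M
pH = −log(1.88 × 10^-4) = 3.73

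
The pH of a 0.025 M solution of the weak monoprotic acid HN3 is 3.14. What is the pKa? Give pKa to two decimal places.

pKa = 4.67

[H+] = 10^(-3.14) = 7.24 × 10^-4 M
At equilibrium [HA] = 0.025 − 7.24 × 10^-4 = 2.43 × 10^-2 M
Ka = [H+][A-]/[HA] = (7.24 × 10^-4)² / 2.43 × 10^-2 = 2.16 × 10^-5
pKa = -log(2.16 × 10^-5) = 4.67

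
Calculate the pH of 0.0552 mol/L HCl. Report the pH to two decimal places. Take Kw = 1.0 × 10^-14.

pH = 1.26

HCl is a strong acid and dissociates completely, so [H+] = 0.0552 M.
pH = -log(0.0552) = 1.26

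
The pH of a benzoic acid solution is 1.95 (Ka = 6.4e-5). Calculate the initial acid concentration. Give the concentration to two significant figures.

C₀ = 2.0 M

[H+] = 10^(-1.95) = 1.12 × 10^-2 M = x
Ka = x²/(C₀ − x) ⇒ C₀ = x + x²/Ka
C₀ = 1.12 × 10^-2 + (1.12 × 10^-2)²/(6.4 × 10^-5) = 1.97 M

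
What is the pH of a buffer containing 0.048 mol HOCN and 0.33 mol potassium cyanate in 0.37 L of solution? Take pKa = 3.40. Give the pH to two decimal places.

pH = 4.24

Using pH = pKa + log([base]/[acid]) with [base]/[acid] = 0.33/0.048:
pH = 3.40 + (+0.837) = 4.24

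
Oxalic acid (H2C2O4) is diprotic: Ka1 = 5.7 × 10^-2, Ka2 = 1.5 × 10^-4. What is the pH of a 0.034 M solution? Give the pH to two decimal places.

pH = 1.62

Ka1 ≫ Ka2, so treat the first dissociation as the only significant source of H+.
Ka1 = x²/(0.034 − x) = 5.7 × 10^-2
Solving the quadratic: x = (−Ka1 + √(Ka1² + 4·Ka1·C₀))/2 = 2.39 × 10^-2 M
pH = −log(2.39 × 10^-2) = 1.62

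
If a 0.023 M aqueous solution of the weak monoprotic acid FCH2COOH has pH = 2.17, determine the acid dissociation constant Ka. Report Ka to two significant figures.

Ka = 2.8 × 10^-3

[H+] = 10^(-2.17) = 6.76 × 10^-3 M
At equilibrium [HA] = 0.023 − 6.76 × 10^-3 = 1.62 × 10^-2 M
Ka = [H+][A-]/[HA] = (6.76 × 10^-3)² / 1.62 × 10^-2 = 2.8 × 10^-3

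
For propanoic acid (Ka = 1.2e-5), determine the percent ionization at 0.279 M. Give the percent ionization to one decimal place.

0.7%

CH3CH2COOH ⇌ CH3CH2COO- + H+; let x = [H+] at equilibrium.
x ≈ √(Ka·C₀) = √(1.2 × 10^-5 × 0.279) = 1.83 × 10^-3 M
% ionization = x/C₀ × 100% = 1.83 × 10^-3/0.279 × 100% = 0.7%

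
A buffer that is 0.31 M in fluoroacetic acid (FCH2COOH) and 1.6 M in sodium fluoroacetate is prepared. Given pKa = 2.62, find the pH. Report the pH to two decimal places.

Using pH = pKa + log([base]/[acid]) with [base]/[acid] = 1.6/0.31:
pH = 2.62 + (+0.713) = 3.33

pH = 3.33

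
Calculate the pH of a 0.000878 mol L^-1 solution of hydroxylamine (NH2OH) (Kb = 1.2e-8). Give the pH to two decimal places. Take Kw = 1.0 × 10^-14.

NH2OH + H2O ⇌ NH3OH+ + OH-
Kb = x²/(0.000878 − x) = 1.2 × 10^-8
Assume x ≪ 0.000878: x ≈ √(1.2 × 10^-8 × 0.000878) = 3.25 × 10^-6 M
pOH = −log(3.25 × 10^-6) = 5.49; pH = 14.00 − 5.49 = 8.51

pH = 8.51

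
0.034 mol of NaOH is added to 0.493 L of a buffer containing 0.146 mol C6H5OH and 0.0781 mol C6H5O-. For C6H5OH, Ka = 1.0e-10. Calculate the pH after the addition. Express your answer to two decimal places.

OH- converts C6H5OH to C6H5O-: C6H5OH → 0.112 mol, C6H5O- → 0.112 mol.
pKa = −log(1.0 × 10^-10) = 10.000
Henderson–Hasselbalch with mole ratio 0.112/0.112: pH = 10.000 + (+0.000)

pH = 10.00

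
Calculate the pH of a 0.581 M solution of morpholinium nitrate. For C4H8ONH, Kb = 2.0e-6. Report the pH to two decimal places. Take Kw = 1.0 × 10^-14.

C4H8ONH2+ is the conjugate acid of the weak base C4H8ONH.
Ka = Kw/Kb = 1.0×10^-14 / 2.0 × 10^-6 = 5.00 × 10^-9
Ka = [H+]²/(0.581 − [H+]) = 5.00 × 10^-9
Neglecting [H+] in the denominator: [H+] = √(5.00 × 10^-9 × 0.581) = 5.39 × 10^-5 M
([H+]/C₀ = 0.0093% < 5%, so the approximation holds.)
pH = −log[H+] = −log(5.39 × 10^-5) = 4.27

pH = 4.27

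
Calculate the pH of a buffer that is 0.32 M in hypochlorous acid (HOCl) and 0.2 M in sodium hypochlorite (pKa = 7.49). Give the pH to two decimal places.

pH = 7.29

Henderson–Hasselbalch: pH = pKa + log([OCl-]/[HOCl]) = 7.49 + log(0.2/0.32)
pH = 7.49 + (-0.204) = 7.29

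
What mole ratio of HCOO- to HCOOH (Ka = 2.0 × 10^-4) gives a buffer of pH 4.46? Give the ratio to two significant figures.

ratio = 5.8

pKa = -log(2.0 × 10^-4) = 3.699
pH = pKa + log(r) ⇒ log(r) = 4.46 − 3.699 = +0.761
r = [HCOO-]/[HCOOH] = 10^(+0.761) = 5.77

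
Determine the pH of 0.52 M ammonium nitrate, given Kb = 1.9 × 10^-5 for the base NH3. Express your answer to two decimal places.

pH = 4.78

NH4+ is the conjugate acid of the weak base NH3.
Ka = Kw/Kb = 1.0×10^-14 / 1.9 × 10^-5 = 5.26 × 10^-10
Ka = [H+]²/(0.52 − [H+]) = 5.26 × 10^-10
Assume [H+] ≪ 0.52: [H+] ≈ √(5.26 × 10^-10 × 0.52) = 1.65 × 10^-5 M
Check: 0.0032% ionized — well under 5%, approximation valid.
pH = −log[H+] = −log(1.65 × 10^-5) = 4.78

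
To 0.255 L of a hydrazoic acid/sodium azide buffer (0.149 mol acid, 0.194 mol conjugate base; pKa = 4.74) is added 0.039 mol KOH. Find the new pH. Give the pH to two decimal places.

pH = 5.07

After neutralization: n(HN3) = 0.11 mol, n(N3-) = 0.233 mol.
Henderson–Hasselbalch with mole ratio 0.233/0.11: pH = 4.74 + (+0.326)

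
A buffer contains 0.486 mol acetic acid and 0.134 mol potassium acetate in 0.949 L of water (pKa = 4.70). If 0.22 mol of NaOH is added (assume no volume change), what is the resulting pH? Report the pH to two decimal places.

OH- converts CH3COOH to CH3COO-: CH3COOH → 0.266 mol, CH3COO- → 0.354 mol.
pH = pKa + log(n_CH3COO-/n_CH3COOH) = 4.70 + log(0.354/0.266) = 4.70 + (+0.124)

pH = 4.82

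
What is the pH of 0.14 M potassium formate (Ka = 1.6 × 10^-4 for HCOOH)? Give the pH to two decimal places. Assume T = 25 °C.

HCOO- is the conjugate base of the weak acid HCOOH.
Kb = Kw/Ka = 1.0×10^-14 / 1.6 × 10^-4 = 6.25 × 10^-11
From the ICE table, Kb = [OH-]²/(0.14 − [OH-]) = 6.25 × 10^-11.
Neglecting [OH-] in the denominator: [OH-] = √(6.25 × 10^-11 × 0.14) = 2.96 × 10^-6 M
pOH = −log(2.96 × 10^-6) = 5.53; pH = 14.00 − 5.53 = 8.47

pH = 8.47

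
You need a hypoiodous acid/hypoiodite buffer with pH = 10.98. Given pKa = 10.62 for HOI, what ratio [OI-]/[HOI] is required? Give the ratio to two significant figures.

pH = pKa + log(r) ⇒ log(r) = 10.98 − 10.62 = +0.36
r = [OI-]/[HOI] = 10^(+0.36) = 2.29

ratio = 2.3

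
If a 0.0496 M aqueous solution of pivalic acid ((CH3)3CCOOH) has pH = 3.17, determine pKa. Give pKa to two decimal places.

[H+] = 10^(-3.17) = 6.76 × 10^-4 M
At equilibrium [HA] = 0.0496 − 6.76 × 10^-4 = 4.89 × 10^-2 M
Ka = [H+][A-]/[HA] = (6.76 × 10^-4)² / 4.89 × 10^-2 = 9.35 × 10^-6
pKa = -log(9.35 × 10^-6) = 5.03

pKa = 5.03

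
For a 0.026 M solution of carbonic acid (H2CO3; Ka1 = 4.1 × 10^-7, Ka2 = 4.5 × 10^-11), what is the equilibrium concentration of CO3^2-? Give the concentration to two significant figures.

4.5 × 10^-11 M

First ionization gives [H+] ≈ [HCO3-] = 1.03 × 10^-4 M.
Second step: Ka2 = [H+][CO3^2-]/[HCO3-] ≈ [CO3^2-] (since [H+] ≈ [HCO3-]).
So [CO3^2-] ≈ Ka2.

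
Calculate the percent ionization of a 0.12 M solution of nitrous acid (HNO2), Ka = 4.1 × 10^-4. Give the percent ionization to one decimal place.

5.7%

HNO2 ⇌ NO2- + H+; let x = [H+] at equilibrium.
Solve x² + 0.00041x − 4.92e-05 = 0 → x = 6.81 × 10^-3 M
Fraction ionized = 6.81 × 10^-3 / 0.12 = 0.0568 → 5.7%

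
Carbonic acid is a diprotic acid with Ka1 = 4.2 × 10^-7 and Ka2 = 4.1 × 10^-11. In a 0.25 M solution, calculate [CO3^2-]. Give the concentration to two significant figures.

4.1 × 10^-11 M

First ionization gives [H+] ≈ [HCO3-] = 3.24 × 10^-4 M.
Second step: Ka2 = [H+][CO3^2-]/[HCO3-] ≈ [CO3^2-] (since [H+] ≈ [HCO3-]).
So [CO3^2-] ≈ Ka2.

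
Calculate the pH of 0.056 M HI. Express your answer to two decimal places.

pH = 1.25

HI is a strong acid and dissociates completely, so [H+] = 0.056 M.
pH = -log(0.056) = 1.25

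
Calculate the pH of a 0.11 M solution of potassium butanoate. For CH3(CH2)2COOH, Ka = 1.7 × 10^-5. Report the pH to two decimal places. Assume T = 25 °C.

CH3(CH2)2COO- is the conjugate base of the weak acid CH3(CH2)2COOH.
Kb = Kw/Ka = 1.0×10^-14 / 1.7 × 10^-5 = 5.88 × 10^-10
Let x = [OH-] at equilibrium. Kb = x²/(0.11 − x).
Assume x ≪ 0.11: x ≈ √(5.88 × 10^-10 × 0.11) = 8.04 × 10^-6 M
Check: 0.0073% ionized — well under 5%, approximation valid.
pOH = −log(8.04 × 10^-6) = 5.09; pH = 14.00 − 5.09 = 8.91

pH = 8.91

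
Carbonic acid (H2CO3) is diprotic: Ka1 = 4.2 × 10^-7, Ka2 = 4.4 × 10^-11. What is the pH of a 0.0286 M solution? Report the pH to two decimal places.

Ka1 ≫ Ka2, so treat the first dissociation as the only significant source of H+.
Ka1 = x²/(0.0286 − x) = 4.2 × 10^-7
x ≈ √(4.2 × 10^-7 × 0.0286) = 1.10 × 10^-4 M
pH = −log(1.10 × 10^-4) = 3.96

pH = 3.96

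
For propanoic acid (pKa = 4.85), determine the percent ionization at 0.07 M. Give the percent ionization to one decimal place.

1.4%

CH3CH2COOH ⇌ CH3CH2COO- + H+; let x = [H+] at equilibrium.
Ka = 10^(−4.85) = 1.41 × 10^-5
x ≈ √(Ka·C₀) = √(1.41 × 10^-5 × 0.07) = 9.93 × 10^-4 M
% ionization = x/C₀ × 100% = 9.93 × 10^-4/0.07 × 100% = 1.4%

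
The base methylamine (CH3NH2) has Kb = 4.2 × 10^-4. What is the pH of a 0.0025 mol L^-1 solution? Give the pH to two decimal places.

CH3NH2 + H2O ⇌ CH3NH3+ + OH-
Let x = [OH-] at equilibrium. Kb = x²/(0.0025 − x).
The 5% rule fails; solving x² + Kb·x − Kb·C₀ = 0 exactly:
x = (−Kb + √(Kb² + 4·Kb·C₀))/2 = 8.36 × 10^-4 M
pOH = 3.08, so pH = 14.00 − pOH = 10.92

pH = 10.92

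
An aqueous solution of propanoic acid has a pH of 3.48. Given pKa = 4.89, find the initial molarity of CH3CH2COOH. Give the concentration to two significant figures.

[H+] = 10^(-3.48) = 3.31 × 10^-4 M = x
Ka = 10^(−4.89) = 1.29 × 10^-5
Ka = x²/(C₀ − x) ⇒ C₀ = x + x²/Ka
C₀ = 3.31 × 10^-4 + (3.31 × 10^-4)²/(1.29 × 10^-5) = 8.82 × 10^-3 M

C₀ = 8.8 × 10^-3 M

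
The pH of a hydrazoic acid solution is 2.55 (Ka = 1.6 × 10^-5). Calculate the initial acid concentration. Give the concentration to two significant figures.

[H+] = 10^(-2.55) = 2.82 × 10^-3 M = x
Ka = x²/(C₀ − x) ⇒ C₀ = x + x²/Ka
C₀ = 2.82 × 10^-3 + (2.82 × 10^-3)²/(1.6 × 10^-5) = 5.00 × 10^-1 M

C₀ = 5.0 × 10^-1 M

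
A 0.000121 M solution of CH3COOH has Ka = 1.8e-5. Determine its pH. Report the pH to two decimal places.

pH = 4.41

CH3COOH ⇌ CH3COO- + H+
From the ICE table, Ka = x²/(0.000121 − x) = 1.8 × 10^-5.
The 5% rule fails; solving x² + Ka·x − Ka·C₀ = 0 exactly:
x = [−1.8e-05 + √(1.8e-05² + 8.71e-09)]/2 = 3.85 × 10^-5 M
pH = −log[H+] = −log(3.85 × 10^-5) = 4.41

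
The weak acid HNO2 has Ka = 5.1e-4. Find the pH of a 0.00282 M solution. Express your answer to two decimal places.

HNO2 ⇌ NO2- + H+
Ka = [H+]²/(0.00282 − [H+]) = 5.1 × 10^-4
The 5% rule fails; solving [H+]² + Ka·[H+] − Ka·C₀ = 0 exactly:
[H+] = (−Ka + √(Ka² + 4·Ka·C₀))/2 = 9.71 × 10^-4 M
pH = −log(9.71 × 10^-4) = 3.01

pH = 3.01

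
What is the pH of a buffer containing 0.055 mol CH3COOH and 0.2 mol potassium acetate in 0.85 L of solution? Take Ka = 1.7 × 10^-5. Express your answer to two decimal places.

pKa = −log(1.7 × 10^-5) = 4.770
Using pH = pKa + log([base]/[acid]) with [base]/[acid] = 0.2/0.055:
pH = 4.770 + (+0.561) = 5.33

pH = 5.33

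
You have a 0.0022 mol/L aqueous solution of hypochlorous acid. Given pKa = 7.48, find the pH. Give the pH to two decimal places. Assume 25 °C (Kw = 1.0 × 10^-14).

HOCl ⇌ OCl- + H+
Ka = 10^(−7.48) = 3.31 × 10^-8
Ka = x²/(0.0022 − x) = 3.31 × 10^-8
Since Ka ≪ C₀, x ≈ √(Ka·C₀) = 8.53 × 10^-6 M.
Check: 0.39% ionized — well under 5%, approximation valid.
pH = −log(8.53 × 10^-6) = 5.07

pH = 5.07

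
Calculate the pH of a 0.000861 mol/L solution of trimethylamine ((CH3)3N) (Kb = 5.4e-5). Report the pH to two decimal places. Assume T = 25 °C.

(CH3)3N + H2O ⇌ (CH3)3NH+ + OH-
From the ICE table, Kb = x²/(0.000861 − x) = 5.4 × 10^-5.
x is not negligible relative to C₀; solve x² + 5.4e-05·x − 4.65e-08 = 0.
x = (−Kb + √(Kb² + 4·Kb·C₀))/2 = 1.90 × 10^-4 M
pOH = 3.72, so pH = 14.00 − pOH = 10.28

pH = 10.28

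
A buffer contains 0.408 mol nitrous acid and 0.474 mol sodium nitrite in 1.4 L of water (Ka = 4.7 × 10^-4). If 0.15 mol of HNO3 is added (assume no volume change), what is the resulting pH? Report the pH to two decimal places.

Added H+ converts NO2- to HNO2: HNO2 → 0.558 mol, NO2- → 0.324 mol.
pKa = −log(4.7 × 10^-4) = 3.328
pH = pKa + log(n_NO2-/n_HNO2) = 3.328 + log(0.324/0.558) = 3.328 + (-0.236)

pH = 3.09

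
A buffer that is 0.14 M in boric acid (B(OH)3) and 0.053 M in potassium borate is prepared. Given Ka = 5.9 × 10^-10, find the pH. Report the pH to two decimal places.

pH = 8.81

pKa = −log(5.9 × 10^-10) = 9.229
Henderson–Hasselbalch: pH = pKa + log([B(OH)4-]/[B(OH)3]) = 9.229 + log(0.053/0.14)
pH = 9.229 + (-0.422) = 8.81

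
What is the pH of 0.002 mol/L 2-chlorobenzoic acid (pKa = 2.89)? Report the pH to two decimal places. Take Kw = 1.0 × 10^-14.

ClC6H4COOH ⇌ ClC6H4COO- + H+
Ka = 10^(−2.89) = 1.29 × 10^-3
From the ICE table, Ka = [H+]²/(0.002 − [H+]) = 1.29 × 10^-3.
Here C₀/Ka ≈ 1.55, so the small-[H+] approximation fails. Use the quadratic:
[H+] = [−0.00129 + √(0.00129² + 1.03e-05)]/2 = 1.09 × 10^-3 M
pH = −log(1.09 × 10^-3) = 2.96

pH = 2.96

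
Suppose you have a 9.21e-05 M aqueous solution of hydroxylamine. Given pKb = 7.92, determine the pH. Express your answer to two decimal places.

NH2OH + H2O ⇌ NH3OH+ + OH-
Kb = 10^(−7.92) = 1.20 × 10^-8
Kb = [OH-]²/(9.21e-05 − [OH-]) = 1.20 × 10^-8
Since Kb ≪ C₀, [OH-] ≈ √(Kb·C₀) = 1.05 × 10^-6 M.
pOH = 5.98, so pH = 14.00 − pOH = 8.02

pH = 8.02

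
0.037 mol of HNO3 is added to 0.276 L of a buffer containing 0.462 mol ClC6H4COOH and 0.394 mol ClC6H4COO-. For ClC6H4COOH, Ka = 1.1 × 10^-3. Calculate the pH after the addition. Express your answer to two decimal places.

pH = 2.81

After neutralization: n(ClC6H4COOH) = 0.499 mol, n(ClC6H4COO-) = 0.357 mol.
pKa = −log(1.1 × 10^-3) = 2.959
pH = pKa + log(n_ClC6H4COO-/n_ClC6H4COOH) = 2.959 + log(0.357/0.499) = 2.959 + (-0.145)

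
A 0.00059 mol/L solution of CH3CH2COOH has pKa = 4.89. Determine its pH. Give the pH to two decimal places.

CH3CH2COOH ⇌ CH3CH2COO- + H+
Ka = 10^(−4.89) = 1.29 × 10^-5
Let x = [H+] at equilibrium. Ka = x²/(0.00059 − x).
x is not negligible relative to C₀; solve x² + 1.29e-05·x − 7.61e-09 = 0.
x = (−Ka + √(Ka² + 4·Ka·C₀))/2 = 8.10 × 10^-5 M
pH = −log[H+] = −log(8.10 × 10^-5) = 4.09

pH = 4.09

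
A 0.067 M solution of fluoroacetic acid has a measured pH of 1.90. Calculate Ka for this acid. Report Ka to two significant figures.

Ka = 2.9 × 10^-3

[H+] = 10^(-1.90) = 1.26 × 10^-2 M
At equilibrium [HA] = 0.067 − 1.26 × 10^-2 = 5.44 × 10^-2 M
Ka = [H+][A-]/[HA] = (1.26 × 10^-2)² / 5.44 × 10^-2 = 2.9 × 10^-3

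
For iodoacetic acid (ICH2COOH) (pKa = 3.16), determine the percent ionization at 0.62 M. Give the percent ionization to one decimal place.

3.3%

ICH2COOH ⇌ ICH2COO- + H+; let x = [H+] at equilibrium.
Ka = 10^(−3.16) = 6.92 × 10^-4
x ≈ √(Ka·C₀) = √(6.92 × 10^-4 × 0.62) = 2.07 × 10^-2 M
Fraction ionized = 2.07 × 10^-2 / 0.62 = 0.0334 → 3.3%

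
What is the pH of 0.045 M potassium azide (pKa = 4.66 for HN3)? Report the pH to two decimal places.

pH = 8.66

N3- is the conjugate base of the weak acid HN3.
Ka = 10^(−4.66) = 2.19 × 10^-5
Kb = Kw/Ka = 1.0×10^-14 / 2.19 × 10^-5 = 4.57 × 10^-10
From the ICE table, Kb = [OH-]²/(0.045 − [OH-]) = 4.57 × 10^-10.
Neglecting [OH-] in the denominator: [OH-] = √(4.57 × 10^-10 × 0.045) = 4.53 × 10^-6 M
pOH = 5.34, so pH = 14.00 − pOH = 8.66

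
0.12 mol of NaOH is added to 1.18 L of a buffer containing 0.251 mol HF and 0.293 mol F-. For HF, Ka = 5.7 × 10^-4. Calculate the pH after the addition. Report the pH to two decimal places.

pH = 3.74

After neutralization: n(HF) = 0.131 mol, n(F-) = 0.413 mol.
pKa = −log(5.7 × 10^-4) = 3.244
pH = pKa + log([A⁻]/[HA]) = 3.244 + log(0.413/0.131) = 3.244 +0.499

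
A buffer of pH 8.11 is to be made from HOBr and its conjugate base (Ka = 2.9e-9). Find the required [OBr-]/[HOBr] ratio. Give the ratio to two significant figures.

pKa = -log(2.9 × 10^-9) = 8.538
pH = pKa + log(r) ⇒ log(r) = 8.11 − 8.538 = -0.428
r = [OBr-]/[HOBr] = 10^(-0.428) = 0.373

ratio = 0.37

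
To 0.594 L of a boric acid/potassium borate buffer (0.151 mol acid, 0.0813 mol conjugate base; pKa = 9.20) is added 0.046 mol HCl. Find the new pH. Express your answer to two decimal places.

Added H+ converts B(OH)4- to B(OH)3: B(OH)3 → 0.197 mol, B(OH)4- → 0.0353 mol.
pH = pKa + log([A⁻]/[HA]) = 9.20 + log(0.0353/0.197) = 9.20 -0.747

pH = 8.45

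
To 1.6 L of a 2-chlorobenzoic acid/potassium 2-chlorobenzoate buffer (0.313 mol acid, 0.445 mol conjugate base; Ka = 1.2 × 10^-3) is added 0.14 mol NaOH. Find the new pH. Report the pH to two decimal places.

pH = 3.45

OH- converts ClC6H4COOH to ClC6H4COO-: ClC6H4COOH → 0.173 mol, ClC6H4COO- → 0.585 mol.
pKa = −log(1.2 × 10^-3) = 2.921
pH = pKa + log([A⁻]/[HA]) = 2.921 + log(0.585/0.173) = 2.921 +0.529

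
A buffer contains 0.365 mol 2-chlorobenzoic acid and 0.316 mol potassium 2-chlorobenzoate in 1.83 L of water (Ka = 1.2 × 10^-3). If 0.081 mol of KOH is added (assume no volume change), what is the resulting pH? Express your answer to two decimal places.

pH = 3.07

OH- converts ClC6H4COOH to ClC6H4COO-: ClC6H4COOH → 0.284 mol, ClC6H4COO- → 0.397 mol.
pKa = −log(1.2 × 10^-3) = 2.921
pH = pKa + log(n_ClC6H4COO-/n_ClC6H4COOH) = 2.921 + log(0.397/0.284) = 2.921 + (+0.145)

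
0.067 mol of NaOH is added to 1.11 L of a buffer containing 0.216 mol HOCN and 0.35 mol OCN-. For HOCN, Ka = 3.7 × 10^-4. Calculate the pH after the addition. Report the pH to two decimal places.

After neutralization: n(HOCN) = 0.149 mol, n(OCN-) = 0.417 mol.
pKa = −log(3.7 × 10^-4) = 3.432
pH = pKa + log(n_OCN-/n_HOCN) = 3.432 + log(0.417/0.149) = 3.432 + (+0.447)

pH = 3.88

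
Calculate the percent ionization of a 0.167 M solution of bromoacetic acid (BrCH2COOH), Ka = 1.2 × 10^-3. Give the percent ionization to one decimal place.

BrCH2COOH ⇌ BrCH2COO- + H+; let x = [H+] at equilibrium.
Solve x² + 0.0012x − 0.0002 = 0 → x = 1.36 × 10^-2 M
Fraction ionized = 1.36 × 10^-2 / 0.167 = 0.0814 → 8.1%

8.1%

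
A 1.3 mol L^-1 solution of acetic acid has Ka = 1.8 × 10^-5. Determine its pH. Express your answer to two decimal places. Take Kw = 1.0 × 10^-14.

CH3COOH ⇌ CH3COO- + H+
From the ICE table, Ka = x²/(1.3 − x) = 1.8 × 10^-5.
Neglecting x in the denominator: x = √(1.8 × 10^-5 × 1.3) = 4.84 × 10^-3 M
(x/C₀ = 0.37% < 5%, so the approximation holds.)
pH = −log[H+] = −log(4.84 × 10^-3) = 2.32

pH = 2.32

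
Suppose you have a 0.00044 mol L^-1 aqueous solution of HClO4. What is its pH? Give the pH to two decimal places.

pH = 3.36

HClO4 is a strong acid and dissociates completely, so [H+] = 0.00044 M.
pH = -log(0.00044) = 3.36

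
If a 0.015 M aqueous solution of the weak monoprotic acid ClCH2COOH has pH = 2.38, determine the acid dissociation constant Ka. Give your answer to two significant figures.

[H+] = 10^(-2.38) = 4.17 × 10^-3 M
At equilibrium [HA] = 0.015 − 4.17 × 10^-3 = 1.08 × 10^-2 M
Ka = [H+][A-]/[HA] = (4.17 × 10^-3)² / 1.08 × 10^-2 = 1.6 × 10^-3

Ka = 1.6 × 10^-3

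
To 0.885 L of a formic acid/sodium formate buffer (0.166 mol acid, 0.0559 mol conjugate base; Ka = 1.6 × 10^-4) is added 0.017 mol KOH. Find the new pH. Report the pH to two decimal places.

pH = 3.49

After neutralization: n(HCOOH) = 0.149 mol, n(HCOO-) = 0.0729 mol.
pKa = −log(1.6 × 10^-4) = 3.796
pH = pKa + log([A⁻]/[HA]) = 3.796 + log(0.0729/0.149) = 3.796 -0.310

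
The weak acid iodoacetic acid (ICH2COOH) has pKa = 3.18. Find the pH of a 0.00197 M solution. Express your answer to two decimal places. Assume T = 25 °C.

ICH2COOH ⇌ ICH2COO- + H+
Ka = 10^(−3.18) = 6.61 × 10^-4
From the ICE table, Ka = x²/(0.00197 − x) = 6.61 × 10^-4.
The 5% rule fails; solving x² + Ka·x − Ka·C₀ = 0 exactly:
x = [−0.000661 + √(0.000661² + 5.21e-06)]/2 = 8.58 × 10^-4 M
pH = −log(8.58 × 10^-4) = 3.07

pH = 3.07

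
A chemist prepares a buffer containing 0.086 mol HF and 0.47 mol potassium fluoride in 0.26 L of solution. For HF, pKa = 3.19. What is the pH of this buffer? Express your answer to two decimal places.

pH = 3.93

Henderson–Hasselbalch: pH = pKa + log([F-]/[HF]) = 3.19 + log(0.47/0.086)
pH = 3.19 + (+0.738) = 3.93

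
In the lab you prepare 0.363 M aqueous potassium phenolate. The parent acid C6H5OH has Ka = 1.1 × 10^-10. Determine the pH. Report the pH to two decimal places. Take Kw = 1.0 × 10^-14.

C6H5O- is the conjugate base of the weak acid C6H5OH.
Kb = Kw/Ka = 1.0×10^-14 / 1.1 × 10^-10 = 9.09 × 10^-5
Kb = x²/(0.363 − x) = 9.09 × 10^-5
Since Kb ≪ C₀, x ≈ √(Kb·C₀) = 5.74 × 10^-3 M.
(x/C₀ = 1.6% < 5%, so the approximation holds.)
pOH = 2.24, so pH = 14.00 − pOH = 11.76

pH = 11.76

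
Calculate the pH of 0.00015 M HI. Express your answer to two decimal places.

HI is a strong acid and dissociates completely, so [H+] = 0.00015 M.
pH = -log(0.00015) = 3.82

pH = 3.82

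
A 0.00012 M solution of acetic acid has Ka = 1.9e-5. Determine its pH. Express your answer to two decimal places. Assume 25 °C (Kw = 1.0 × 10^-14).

pH = 4.41

CH3COOH ⇌ CH3COO- + H+
Let x = [H+] at equilibrium. Ka = x²/(0.00012 − x).
The 5% rule fails; solving x² + Ka·x − Ka·C₀ = 0 exactly:
x = [−1.9e-05 + √(1.9e-05² + 9.12e-09)]/2 = 3.92 × 10^-5 M
pH = −log(3.92 × 10^-5) = 4.41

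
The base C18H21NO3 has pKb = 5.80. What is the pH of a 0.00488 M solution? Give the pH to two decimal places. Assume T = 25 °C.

C18H21NO3 + H2O ⇌ C18H22NO3+ + OH-
Kb = 10^(−5.80) = 1.58 × 10^-6
From the ICE table, Kb = [OH-]²/(0.00488 − [OH-]) = 1.58 × 10^-6.
Since Kb ≪ C₀, [OH-] ≈ √(Kb·C₀) = 8.78 × 10^-5 M.
pOH = −log(8.78 × 10^-5) = 4.06; pH = 14.00 − 4.06 = 9.94

pH = 9.94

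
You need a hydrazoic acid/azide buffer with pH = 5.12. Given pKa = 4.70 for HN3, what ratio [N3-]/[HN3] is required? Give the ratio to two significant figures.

ratio = 2.6

pH = pKa + log(r) ⇒ log(r) = 5.12 − 4.70 = +0.42
r = [N3-]/[HN3] = 10^(+0.42) = 2.63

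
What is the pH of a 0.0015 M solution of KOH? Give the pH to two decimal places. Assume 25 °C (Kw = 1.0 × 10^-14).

pH = 11.18

KOH is a strong base; [OH-] = 0.0015 M.
pOH = -log(0.0015) = 2.82
pH = 14.00 - 2.82 = 11.18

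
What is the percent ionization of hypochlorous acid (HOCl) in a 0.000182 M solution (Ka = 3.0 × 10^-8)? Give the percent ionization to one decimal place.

1.3%

HOCl ⇌ OCl- + H+; let x = [H+] at equilibrium.
x ≈ √(Ka·C₀) = √(3.0 × 10^-8 × 0.000182) = 2.34 × 10^-6 M
% ionization = x/C₀ × 100% = 2.34 × 10^-6/0.000182 × 100% = 1.3%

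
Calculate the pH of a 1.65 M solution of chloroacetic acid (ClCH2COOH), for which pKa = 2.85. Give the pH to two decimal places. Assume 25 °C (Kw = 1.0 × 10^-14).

pH = 1.32

ClCH2COOH ⇌ ClCH2COO- + H+
Ka = 10^(−2.85) = 1.41 × 10^-3
From the ICE table, Ka = [H+]²/(1.65 − [H+]) = 1.41 × 10^-3.
Since Ka ≪ C₀, [H+] ≈ √(Ka·C₀) = 4.82 × 10^-2 M.
Check: 2.9% ionized — well under 5%, approximation valid.
pH = −log(4.82 × 10^-2) = 1.32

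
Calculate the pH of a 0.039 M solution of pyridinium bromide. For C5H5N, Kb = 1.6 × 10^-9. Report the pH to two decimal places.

C5H5NH+ is the conjugate acid of the weak base C5H5N.
Ka = Kw/Kb = 1.0×10^-14 / 1.6 × 10^-9 = 6.25 × 10^-6
Let x = [H+] at equilibrium. Ka = x²/(0.039 − x).
Since Ka ≪ C₀, x ≈ √(Ka·C₀) = 4.94 × 10^-4 M.
Check: 1.3% ionized — well under 5%, approximation valid.
pH = −log[H+] = −log(4.94 × 10^-4) = 3.31

pH = 3.31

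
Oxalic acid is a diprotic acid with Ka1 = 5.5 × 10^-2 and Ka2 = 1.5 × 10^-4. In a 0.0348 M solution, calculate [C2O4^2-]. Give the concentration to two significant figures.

1.5 × 10^-4 M

First ionization gives [H+] ≈ [HC2O4-] = 2.42 × 10^-2 M.
Second step: Ka2 = [H+][C2O4^2-]/[HC2O4-] ≈ [C2O4^2-] (since [H+] ≈ [HC2O4-]).
So [C2O4^2-] ≈ Ka2.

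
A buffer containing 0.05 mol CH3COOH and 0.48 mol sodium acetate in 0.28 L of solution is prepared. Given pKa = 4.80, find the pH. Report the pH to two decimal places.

pH = pKa + log([A⁻]/[HA]) = 4.80 + log(0.48/0.05)
pH = 4.80 + (+0.982) = 5.78

pH = 5.78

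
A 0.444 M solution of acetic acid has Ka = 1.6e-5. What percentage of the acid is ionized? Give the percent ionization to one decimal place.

0.6%

CH3COOH ⇌ CH3COO- + H+; let x = [H+] at equilibrium.
x ≈ √(Ka·C₀) = √(1.6 × 10^-5 × 0.444) = 2.67 × 10^-3 M
% ionization = x/C₀ × 100% = 2.67 × 10^-3/0.444 × 100% = 0.6%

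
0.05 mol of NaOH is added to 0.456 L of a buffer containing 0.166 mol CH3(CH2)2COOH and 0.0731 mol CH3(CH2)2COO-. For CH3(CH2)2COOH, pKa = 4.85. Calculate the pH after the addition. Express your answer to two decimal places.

OH- converts CH3(CH2)2COOH to CH3(CH2)2COO-: CH3(CH2)2COOH → 0.116 mol, CH3(CH2)2COO- → 0.123 mol.
pH = pKa + log(n_CH3(CH2)2COO-/n_CH3(CH2)2COOH) = 4.85 + log(0.123/0.116) = 4.85 + (+0.025)

pH = 4.88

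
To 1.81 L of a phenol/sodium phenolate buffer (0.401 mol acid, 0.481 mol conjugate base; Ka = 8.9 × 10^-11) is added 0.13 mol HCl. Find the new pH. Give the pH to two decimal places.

pH = 9.87

After neutralization: n(C6H5OH) = 0.531 mol, n(C6H5O-) = 0.351 mol.
pKa = −log(8.9 × 10^-11) = 10.051
pH = pKa + log(n_C6H5O-/n_C6H5OH) = 10.051 + log(0.351/0.531) = 10.051 + (-0.180)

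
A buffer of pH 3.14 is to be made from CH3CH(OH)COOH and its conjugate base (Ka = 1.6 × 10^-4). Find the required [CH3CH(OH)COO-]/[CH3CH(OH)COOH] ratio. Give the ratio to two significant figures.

ratio = 0.22

pKa = -log(1.6 × 10^-4) = 3.796
pH = pKa + log(r) ⇒ log(r) = 3.14 − 3.796 = -0.656
r = [CH3CH(OH)COO-]/[CH3CH(OH)COOH] = 10^(-0.656) = 0.221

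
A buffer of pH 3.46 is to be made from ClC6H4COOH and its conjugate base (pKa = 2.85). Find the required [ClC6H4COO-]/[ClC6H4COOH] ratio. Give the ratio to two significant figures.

pH = pKa + log(r) ⇒ log(r) = 3.46 − 2.85 = +0.61
r = [ClC6H4COO-]/[ClC6H4COOH] = 10^(+0.61) = 4.07

ratio = 4.1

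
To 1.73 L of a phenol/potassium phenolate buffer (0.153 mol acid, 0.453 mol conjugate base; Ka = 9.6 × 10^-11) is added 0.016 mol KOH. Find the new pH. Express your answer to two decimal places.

pH = 10.55

OH- converts C6H5OH to C6H5O-: C6H5OH → 0.137 mol, C6H5O- → 0.469 mol.
pKa = −log(9.6 × 10^-11) = 10.018
pH = pKa + log([A⁻]/[HA]) = 10.018 + log(0.469/0.137) = 10.018 +0.534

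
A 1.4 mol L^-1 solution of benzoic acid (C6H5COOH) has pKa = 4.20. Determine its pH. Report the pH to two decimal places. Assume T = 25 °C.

C6H5COOH ⇌ C6H5COO- + H+
Ka = 10^(−4.20) = 6.31 × 10^-5
Let x = [H+] at equilibrium. Ka = x²/(1.4 − x).
Assume x ≪ 1.4: x ≈ √(6.31 × 10^-5 × 1.4) = 9.40 × 10^-3 M
Check: 0.67% ionized — well under 5%, approximation valid.
pH = −log(9.40 × 10^-3) = 2.03

pH = 2.03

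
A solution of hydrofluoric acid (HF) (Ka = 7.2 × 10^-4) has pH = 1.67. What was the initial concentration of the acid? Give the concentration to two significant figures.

C₀ = 6.6 × 10^-1 M

[H+] = 10^(-1.67) = 2.14 × 10^-2 M = x
Ka = x²/(C₀ − x) ⇒ C₀ = x + x²/Ka
C₀ = 2.14 × 10^-2 + (2.14 × 10^-2)²/(7.2 × 10^-4) = 6.57 × 10^-1 M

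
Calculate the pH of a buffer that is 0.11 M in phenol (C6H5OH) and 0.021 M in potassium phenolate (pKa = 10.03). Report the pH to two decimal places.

pH = pKa + log([A⁻]/[HA]) = 10.03 + log(0.021/0.11)
pH = 10.03 + (-0.719) = 9.31

pH = 9.31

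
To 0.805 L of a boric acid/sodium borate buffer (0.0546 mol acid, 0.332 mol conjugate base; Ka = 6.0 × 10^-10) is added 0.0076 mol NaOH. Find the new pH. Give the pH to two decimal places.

pH = 10.08

After neutralization: n(B(OH)3) = 0.047 mol, n(B(OH)4-) = 0.34 mol.
pKa = −log(6.0 × 10^-10) = 9.222
pH = pKa + log([A⁻]/[HA]) = 9.222 + log(0.34/0.047) = 9.222 +0.859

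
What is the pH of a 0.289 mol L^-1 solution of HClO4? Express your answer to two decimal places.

pH = 0.54

HClO4 is a strong acid and dissociates completely, so [H+] = 0.289 M.
pH = -log(0.289) = 0.54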